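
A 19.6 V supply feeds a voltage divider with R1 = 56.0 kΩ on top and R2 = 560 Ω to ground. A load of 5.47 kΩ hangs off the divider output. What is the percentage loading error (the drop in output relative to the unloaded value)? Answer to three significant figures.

9.20 %

The divider's output (Thévenin) resistance is R1‖R2 = 554.5 Ω.
Fractional drop under load = R_th/(R_th + R_L) = 554.5 / (554.5 + 5470) = 0.09203.
So the output falls by 9.20 %.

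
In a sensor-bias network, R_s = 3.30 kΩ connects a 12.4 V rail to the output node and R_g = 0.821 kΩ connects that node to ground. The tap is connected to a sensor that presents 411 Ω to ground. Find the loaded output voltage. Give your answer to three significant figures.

The load sits in parallel with R_g: R_g‖R_L = (821 × 411) / (821 + 411) = 273.9 Ω.
V_out = 12.4 × 273.9 / (3300 + 273.9) = 12.4 × 273.9/3574 = 0.950 V.
(Unloaded it would have been 2.47 V.)

V_out ≈ 0.950 V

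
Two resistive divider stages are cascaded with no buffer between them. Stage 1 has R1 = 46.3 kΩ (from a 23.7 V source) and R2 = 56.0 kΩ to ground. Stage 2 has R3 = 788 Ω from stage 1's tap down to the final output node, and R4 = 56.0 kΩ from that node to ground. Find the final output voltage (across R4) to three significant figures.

V_out ≈ 8.85 V

Stage 2 presents R3+R4 = 56790 Ω as a load on stage 1's tap.
Stage 1's lower leg becomes R2‖(R3+R4) = 28200 Ω, so V_mid = 23.7 × 28200/74500 = 8.970 V.
Stage 2 is itself unloaded: V_out = V_mid × R4/(R3+R4) = 8.970 × 56000/56790 = 8.85 V.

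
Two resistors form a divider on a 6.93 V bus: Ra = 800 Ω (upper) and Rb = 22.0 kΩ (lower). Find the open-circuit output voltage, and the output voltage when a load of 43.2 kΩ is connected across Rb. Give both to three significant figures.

Unloaded: 6.69 V; loaded: 6.57 V

Open-circuit: V = 6.93 × 22000/(800 + 22000) = 6.69 V.
With the load, Rb becomes Rb‖R_L = 14580 Ω, so V = 6.93 × 14580/15380 = 6.57 V.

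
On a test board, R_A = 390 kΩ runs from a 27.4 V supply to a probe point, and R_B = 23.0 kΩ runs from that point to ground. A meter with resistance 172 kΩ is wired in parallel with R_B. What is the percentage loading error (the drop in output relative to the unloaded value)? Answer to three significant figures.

11.2 %

Unloaded V = 27.4 × 23.0/413.0 = 1.5259 V.
Loaded: R_B‖R_L = 20.29 kΩ, giving V = 27.4 × 20.29/410.3 = 1.3548 V.
Drop = (1.5259 − 1.3548) / 1.5259 = 11.2 %.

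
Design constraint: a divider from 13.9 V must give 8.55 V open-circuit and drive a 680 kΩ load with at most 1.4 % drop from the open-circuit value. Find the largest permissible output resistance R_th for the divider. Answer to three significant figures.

Loading drop = R_th/(R_th + R_L) ≤ 0.0140, so R_th ≤ R_L · ε/(1−ε) = 680 kΩ × 0.0140/0.9860 = 9.66 kΩ.
(Any R1, R2 with R2/(R1+R2) = 0.615 and R1‖R2 ≤ 9.66 kΩ will meet the spec.)

R_th ≤ 9.66 kΩ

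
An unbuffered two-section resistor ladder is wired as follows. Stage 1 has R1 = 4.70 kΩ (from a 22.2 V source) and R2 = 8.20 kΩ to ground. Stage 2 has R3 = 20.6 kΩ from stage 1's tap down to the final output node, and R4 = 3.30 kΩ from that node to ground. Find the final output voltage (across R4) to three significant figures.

V_out ≈ 1.73 V

Stage 2 presents R3+R4 = 23.90 kΩ as a load on stage 1's tap.
Stage 1's lower leg becomes R2‖(R3+R4) = 6.105 kΩ, so V_mid = 22.2 × 6.105/10.81 = 12.54 V.
Stage 2 is itself unloaded: V_out = V_mid × R4/(R3+R4) = 12.54 × 3.30/23.90 = 1.73 V.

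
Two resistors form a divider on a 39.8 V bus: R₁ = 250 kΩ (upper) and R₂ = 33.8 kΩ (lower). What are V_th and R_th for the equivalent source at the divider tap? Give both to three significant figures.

V_th = 4.74 V, R_th = 29.8 kΩ

V_th is the open-circuit tap voltage: 39.8 × 33.8/(250 + 33.8) = 4.74 V.
With the supply zeroed, R₁ and R₂ appear in parallel from the tap: R_th = R₁‖R₂ = (250 × 33.8)/283.8 = 29.8 kΩ.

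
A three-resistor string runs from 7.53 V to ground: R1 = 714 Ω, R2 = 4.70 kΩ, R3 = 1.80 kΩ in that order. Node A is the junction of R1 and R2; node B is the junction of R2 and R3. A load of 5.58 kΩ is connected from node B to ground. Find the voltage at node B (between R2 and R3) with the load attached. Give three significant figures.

V ≈ 1.51 V

At node B, R3 is in parallel with the load: R3‖R_L = 1361 Ω.
Below node A the resistance is R2 + (R3‖R_L) = 6061 Ω, so V_A = 7.53 × 6061/6775 = 6.736 V.
Then V_B = V_A × (R3‖R_L)/(R2 + R3‖R_L) = 6.736 × 1361/6061 = 1.51 V.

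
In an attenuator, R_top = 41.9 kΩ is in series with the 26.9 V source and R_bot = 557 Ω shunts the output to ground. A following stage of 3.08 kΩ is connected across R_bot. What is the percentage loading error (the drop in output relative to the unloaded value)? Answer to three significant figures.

Unloaded V = 26.9 × 557/42460 = 0.3529 V.
Loaded: R_bot‖R_L = 471.7 Ω, giving V = 26.9 × 471.7/42370 = 0.2995 V.
Drop = (0.3529 − 0.2995) / 0.3529 = 15.1 %.

15.1 %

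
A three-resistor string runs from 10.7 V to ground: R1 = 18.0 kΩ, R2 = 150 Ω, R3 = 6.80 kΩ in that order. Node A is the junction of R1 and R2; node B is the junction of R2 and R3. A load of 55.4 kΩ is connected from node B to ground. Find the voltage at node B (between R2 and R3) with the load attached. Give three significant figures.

V ≈ 2.68 V

At node B, R3 is in parallel with the load: R3‖R_L = 6057 Ω.
Below node A the resistance is R2 + (R3‖R_L) = 6207 Ω, so V_A = 10.7 × 6207/24210 = 2.743 V.
Then V_B = V_A × (R3‖R_L)/(R2 + R3‖R_L) = 2.743 × 6057/6207 = 2.68 V.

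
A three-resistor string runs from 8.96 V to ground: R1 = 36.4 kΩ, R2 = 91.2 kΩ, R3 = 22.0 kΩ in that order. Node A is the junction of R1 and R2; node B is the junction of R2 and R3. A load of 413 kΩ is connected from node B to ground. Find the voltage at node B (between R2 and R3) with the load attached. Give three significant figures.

V ≈ 1.26 V

At node B, R3 is in parallel with the load: R3‖R_L = 20.89 kΩ.
Below node A the resistance is R2 + (R3‖R_L) = 112.1 kΩ, so V_A = 8.96 × 112.1/148.5 = 6.764 V.
Then V_B = V_A × (R3‖R_L)/(R2 + R3‖R_L) = 6.764 × 20.89/112.1 = 1.26 V.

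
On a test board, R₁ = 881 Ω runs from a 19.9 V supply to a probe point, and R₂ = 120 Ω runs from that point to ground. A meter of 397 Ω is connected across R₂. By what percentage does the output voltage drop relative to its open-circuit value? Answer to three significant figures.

21.0 %

The divider's output (Thévenin) resistance is R₁‖R₂ = 105.6 Ω.
Fractional drop under load = R_th/(R_th + R_L) = 105.6 / (105.6 + 397) = 0.2101.
So the output falls by 21.0 %.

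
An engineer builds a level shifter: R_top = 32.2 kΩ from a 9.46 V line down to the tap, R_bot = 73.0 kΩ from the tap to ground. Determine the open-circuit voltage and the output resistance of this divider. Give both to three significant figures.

V_th is the open-circuit tap voltage: 9.46 × 73.0/(32.2 + 73.0) = 6.56 V.
With the supply zeroed, R_top and R_bot appear in parallel from the tap: R_th = R_top‖R_bot = (32.2 × 73.0)/105.2 = 22.3 kΩ.

V_th = 6.56 V, R_th = 22.3 kΩ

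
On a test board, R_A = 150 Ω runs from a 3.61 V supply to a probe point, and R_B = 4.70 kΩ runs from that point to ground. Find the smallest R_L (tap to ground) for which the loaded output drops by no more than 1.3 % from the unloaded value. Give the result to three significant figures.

Output resistance R_th = R_A‖R_B = (150 × 4700)/4850 = 145.4 Ω.
The fractional drop is R_th/(R_th + R_L); requiring this ≤ 0.0130 gives R_L ≥ R_th(1/0.0130 − 1) = 145.4 × 75.92 = 11.0 kΩ.

R_L(min) ≈ 11.0 kΩ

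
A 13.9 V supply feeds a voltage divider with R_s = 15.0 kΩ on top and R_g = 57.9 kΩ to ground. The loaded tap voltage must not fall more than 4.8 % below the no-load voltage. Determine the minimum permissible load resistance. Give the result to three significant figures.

R_L(min) ≈ 236 kΩ

Output resistance R_th = R_s‖R_g = (15.0 × 57.9)/72.90 = 11.91 kΩ.
The fractional drop is R_th/(R_th + R_L); requiring this ≤ 0.0480 gives R_L ≥ R_th(1/0.0480 − 1) = 11.91 × 19.83 = 236 kΩ.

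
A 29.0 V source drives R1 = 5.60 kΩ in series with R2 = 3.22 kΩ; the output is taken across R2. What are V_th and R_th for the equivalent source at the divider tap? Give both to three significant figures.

V_th is the open-circuit tap voltage: 29.0 × 3.22/(5.60 + 3.22) = 10.6 V.
With the supply zeroed, R1 and R2 appear in parallel from the tap: R_th = R1‖R2 = (5.60 × 3.22)/8.820 = 2.04 kΩ.

V_th = 10.6 V, R_th = 2.04 kΩ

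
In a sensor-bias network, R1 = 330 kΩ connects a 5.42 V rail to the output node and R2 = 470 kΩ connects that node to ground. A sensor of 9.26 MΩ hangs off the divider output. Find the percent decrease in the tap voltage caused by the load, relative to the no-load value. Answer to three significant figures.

2.05 %

The divider's output (Thévenin) resistance is R1‖R2 = 193.9 kΩ.
Fractional drop under load = R_th/(R_th + R_L) = 193.9 / (193.9 + 9260) = 0.02051.
So the output falls by 2.05 %.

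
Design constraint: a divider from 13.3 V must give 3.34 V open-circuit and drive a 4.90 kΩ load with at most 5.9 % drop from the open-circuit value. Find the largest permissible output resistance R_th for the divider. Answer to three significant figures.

Loading drop = R_th/(R_th + R_L) ≤ 0.0590, so R_th ≤ R_L · ε/(1−ε) = 4.90 kΩ × 0.0590/0.9410 = 307 Ω.

R_th ≤ 307 Ω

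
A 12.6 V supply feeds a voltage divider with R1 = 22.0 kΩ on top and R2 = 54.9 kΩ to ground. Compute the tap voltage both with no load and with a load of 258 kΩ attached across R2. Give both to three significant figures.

Open-circuit: V = 12.6 × 54.9/(22.0 + 54.9) = 9.00 V.
With the load, R2 becomes R2‖R_L = 45.27 kΩ, so V = 12.6 × 45.27/67.27 = 8.48 V.

Unloaded: 9.00 V; loaded: 8.48 V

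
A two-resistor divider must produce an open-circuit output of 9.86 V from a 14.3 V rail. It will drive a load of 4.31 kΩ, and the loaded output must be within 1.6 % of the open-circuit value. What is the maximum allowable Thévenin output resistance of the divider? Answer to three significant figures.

Loading drop = R_th/(R_th + R_L) ≤ 0.0160, so R_th ≤ R_L · ε/(1−ε) = 4.31 kΩ × 0.0160/0.9840 = 70.1 Ω.
(Any R1, R2 with R2/(R1+R2) = 0.690 and R1‖R2 ≤ 70.1 Ω will meet the spec.)

R_th ≤ 70.1 Ω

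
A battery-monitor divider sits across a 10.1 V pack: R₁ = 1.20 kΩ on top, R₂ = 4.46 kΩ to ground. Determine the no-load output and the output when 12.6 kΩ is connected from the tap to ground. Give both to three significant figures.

Open-circuit: V = 10.1 × 4.46/(1.20 + 4.46) = 7.96 V.
With the load, R₂ becomes R₂‖R_L = 3.294 kΩ, so V = 10.1 × 3.294/4.494 = 7.40 V.

Unloaded: 7.96 V; loaded: 7.40 V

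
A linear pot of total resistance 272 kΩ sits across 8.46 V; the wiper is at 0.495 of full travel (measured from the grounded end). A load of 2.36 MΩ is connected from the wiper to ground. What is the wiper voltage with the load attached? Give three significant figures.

The wiper splits the pot into (1−α)R = 137.4 kΩ above and αR = 134.6 kΩ below.
Lower section ‖ load = 127.4 kΩ.
V_wiper = 8.46 × 127.4/(137.4 + 127.4) = 4.07 V.

V ≈ 4.07 V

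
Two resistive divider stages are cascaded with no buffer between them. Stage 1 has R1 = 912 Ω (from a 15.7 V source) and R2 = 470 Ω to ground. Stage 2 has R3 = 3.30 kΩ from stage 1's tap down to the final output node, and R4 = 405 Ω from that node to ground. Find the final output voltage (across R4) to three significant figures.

V_out ≈ 0.539 V

Stage 2 presents R3+R4 = 3705 Ω as a load on stage 1's tap.
Stage 1's lower leg becomes R2‖(R3+R4) = 417.1 Ω, so V_mid = 15.7 × 417.1/1329 = 4.927 V.
Stage 2 is itself unloaded: V_out = V_mid × R4/(R3+R4) = 4.927 × 405/3705 = 0.539 V.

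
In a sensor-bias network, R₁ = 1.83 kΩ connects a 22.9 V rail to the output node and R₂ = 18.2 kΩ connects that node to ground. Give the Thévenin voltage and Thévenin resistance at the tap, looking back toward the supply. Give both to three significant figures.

V_th = 20.8 V, R_th = 1.66 kΩ

V_th is the open-circuit tap voltage: 22.9 × 18.2/(1.83 + 18.2) = 20.8 V.
With the supply zeroed, R₁ and R₂ appear in parallel from the tap: R_th = R₁‖R₂ = (1.83 × 18.2)/20.03 = 1.66 kΩ.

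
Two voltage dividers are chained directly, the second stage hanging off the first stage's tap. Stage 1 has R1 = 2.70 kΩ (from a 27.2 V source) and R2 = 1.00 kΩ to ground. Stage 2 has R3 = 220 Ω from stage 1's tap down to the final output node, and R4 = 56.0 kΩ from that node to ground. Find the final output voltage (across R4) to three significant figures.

Stage 2 presents R3+R4 = 56220 Ω as a load on stage 1's tap.
Stage 1's lower leg becomes R2‖(R3+R4) = 982.5 Ω, so V_mid = 27.2 × 982.5/3683 = 7.257 V.
Stage 2 is itself unloaded: V_out = V_mid × R4/(R3+R4) = 7.257 × 56000/56220 = 7.23 V.

V_out ≈ 7.23 V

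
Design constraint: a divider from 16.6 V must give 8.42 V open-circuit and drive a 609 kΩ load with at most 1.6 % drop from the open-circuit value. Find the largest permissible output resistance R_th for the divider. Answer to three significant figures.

Loading drop = R_th/(R_th + R_L) ≤ 0.0160, so R_th ≤ R_L · ε/(1−ε) = 609 kΩ × 0.0160/0.9840 = 9.90 kΩ.
(Any R1, R2 with R2/(R1+R2) = 0.507 and R1‖R2 ≤ 9.90 kΩ will meet the spec.)

R_th ≤ 9.90 kΩ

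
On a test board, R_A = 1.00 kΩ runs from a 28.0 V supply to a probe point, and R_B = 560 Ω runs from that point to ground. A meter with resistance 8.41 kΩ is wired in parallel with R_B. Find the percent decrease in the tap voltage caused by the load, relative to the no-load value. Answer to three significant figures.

4.09 %

The divider's output (Thévenin) resistance is R_A‖R_B = 359.0 Ω.
Fractional drop under load = R_th/(R_th + R_L) = 359.0 / (359.0 + 8410) = 0.04094.
So the output falls by 4.09 %.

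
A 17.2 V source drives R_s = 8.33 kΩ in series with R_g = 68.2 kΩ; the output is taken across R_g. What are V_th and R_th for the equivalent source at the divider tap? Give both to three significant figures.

V_th is the open-circuit tap voltage: 17.2 × 68.2/(8.33 + 68.2) = 15.3 V.
With the supply zeroed, R_s and R_g appear in parallel from the tap: R_th = R_s‖R_g = (8.33 × 68.2)/76.53 = 7.42 kΩ.

V_th = 15.3 V, R_th = 7.42 kΩ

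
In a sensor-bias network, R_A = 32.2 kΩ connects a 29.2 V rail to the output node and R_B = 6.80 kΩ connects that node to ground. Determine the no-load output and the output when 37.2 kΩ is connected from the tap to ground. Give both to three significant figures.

Unloaded: 5.09 V; loaded: 4.42 V

Open-circuit: V = 29.2 × 6.80/(32.2 + 6.80) = 5.09 V.
With the load, R_B becomes R_B‖R_L = 5.749 kΩ, so V = 29.2 × 5.749/37.95 = 4.42 V.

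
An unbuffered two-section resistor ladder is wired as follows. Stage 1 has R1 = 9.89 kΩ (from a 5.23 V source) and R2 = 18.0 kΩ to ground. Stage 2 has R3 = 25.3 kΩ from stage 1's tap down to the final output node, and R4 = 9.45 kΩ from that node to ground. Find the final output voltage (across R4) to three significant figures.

Stage 2 presents R3+R4 = 34.75 kΩ as a load on stage 1's tap.
Stage 1's lower leg becomes R2‖(R3+R4) = 11.86 kΩ, so V_mid = 5.23 × 11.86/21.75 = 2.852 V.
Stage 2 is itself unloaded: V_out = V_mid × R4/(R3+R4) = 2.852 × 9.45/34.75 = 0.775 V.

V_out ≈ 0.775 V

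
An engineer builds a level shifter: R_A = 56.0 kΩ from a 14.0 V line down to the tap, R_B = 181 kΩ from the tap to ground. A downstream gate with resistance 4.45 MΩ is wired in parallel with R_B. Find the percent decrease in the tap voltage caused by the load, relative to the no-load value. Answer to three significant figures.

0.952 %

The divider's output (Thévenin) resistance is R_A‖R_B = 42.77 kΩ.
Fractional drop under load = R_th/(R_th + R_L) = 42.77 / (42.77 + 4450) = 0.009519.
So the output falls by 0.952 %.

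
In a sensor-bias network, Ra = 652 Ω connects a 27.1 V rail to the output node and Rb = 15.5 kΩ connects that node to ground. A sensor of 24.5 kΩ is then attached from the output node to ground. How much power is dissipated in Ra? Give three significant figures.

Total resistance from the source is Ra + (Rb‖R_L) = 10150 Ω, so I = 27.1/10150 Ω = 2.671 mA.
P = I²·Ra = (2.671 mA)² × 652 Ω = 4.65 mW.

P ≈ 4.65 mW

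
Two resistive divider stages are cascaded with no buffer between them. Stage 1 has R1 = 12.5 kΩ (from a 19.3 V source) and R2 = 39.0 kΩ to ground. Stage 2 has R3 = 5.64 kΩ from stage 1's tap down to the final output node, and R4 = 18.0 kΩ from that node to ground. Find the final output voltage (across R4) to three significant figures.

V_out ≈ 7.95 V

Stage 2 presents R3+R4 = 23.64 kΩ as a load on stage 1's tap.
Stage 1's lower leg becomes R2‖(R3+R4) = 14.72 kΩ, so V_mid = 19.3 × 14.72/27.22 = 10.44 V.
Stage 2 is itself unloaded: V_out = V_mid × R4/(R3+R4) = 10.44 × 18.0/23.64 = 7.95 V.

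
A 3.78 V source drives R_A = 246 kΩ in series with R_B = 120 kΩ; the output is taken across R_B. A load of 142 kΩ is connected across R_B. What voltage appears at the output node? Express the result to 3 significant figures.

V_out ≈ 0.790 V

The load sits in parallel with R_B: R_B‖R_L = (120 × 142) / (120 + 142) = 65.04 kΩ.
V_out = 3.78 × 65.04 / (246 + 65.04) = 3.78 × 65.04/311.0 = 0.790 V.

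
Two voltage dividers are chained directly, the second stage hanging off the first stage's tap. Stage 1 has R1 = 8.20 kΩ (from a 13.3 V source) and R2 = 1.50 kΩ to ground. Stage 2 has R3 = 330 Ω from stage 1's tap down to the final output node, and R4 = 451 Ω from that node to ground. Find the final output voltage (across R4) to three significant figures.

V_out ≈ 0.453 V

Stage 2 presents R3+R4 = 781.0 Ω as a load on stage 1's tap.
Stage 1's lower leg becomes R2‖(R3+R4) = 513.6 Ω, so V_mid = 13.3 × 513.6/8714 = 0.7839 V.
Stage 2 is itself unloaded: V_out = V_mid × R4/(R3+R4) = 0.7839 × 451/781.0 = 0.453 V.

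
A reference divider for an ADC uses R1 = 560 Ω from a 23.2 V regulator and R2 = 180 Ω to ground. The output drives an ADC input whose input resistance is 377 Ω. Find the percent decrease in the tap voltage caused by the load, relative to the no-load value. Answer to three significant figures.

The divider's output (Thévenin) resistance is R1‖R2 = 136.2 Ω.
Fractional drop under load = R_th/(R_th + R_L) = 136.2 / (136.2 + 377) = 0.2654.
So the output falls by 26.5 %.

26.5 %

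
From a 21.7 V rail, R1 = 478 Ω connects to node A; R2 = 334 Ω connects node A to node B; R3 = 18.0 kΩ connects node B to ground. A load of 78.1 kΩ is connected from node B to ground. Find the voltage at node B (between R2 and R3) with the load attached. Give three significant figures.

At node B, R3 is in parallel with the load: R3‖R_L = 14630 Ω.
Below node A the resistance is R2 + (R3‖R_L) = 14960 Ω, so V_A = 21.7 × 14960/15440 = 21.03 V.
Then V_B = V_A × (R3‖R_L)/(R2 + R3‖R_L) = 21.03 × 14630/14960 = 20.6 V.

V ≈ 20.6 V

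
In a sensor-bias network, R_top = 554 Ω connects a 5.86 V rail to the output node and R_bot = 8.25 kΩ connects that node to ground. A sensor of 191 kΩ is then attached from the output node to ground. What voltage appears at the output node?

The load sits in parallel with R_bot: R_bot‖R_L = (8250 × 191000) / (8250 + 191000) = 7908 Ω.
V_out = 5.86 × 7908 / (554 + 7908) = 5.86 × 7908/8462 = 5.48 V.

V_out ≈ 5.48 V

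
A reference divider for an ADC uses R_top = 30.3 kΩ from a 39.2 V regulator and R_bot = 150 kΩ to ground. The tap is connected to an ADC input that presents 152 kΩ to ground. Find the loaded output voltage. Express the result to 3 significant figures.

V_out ≈ 28.0 V

The load sits in parallel with R_bot: R_bot‖R_L = (150 × 152) / (150 + 152) = 75.50 kΩ.
V_out = 39.2 × 75.50 / (30.3 + 75.50) = 39.2 × 75.50/105.8 = 28.0 V.
(Unloaded it would have been 32.6 V.)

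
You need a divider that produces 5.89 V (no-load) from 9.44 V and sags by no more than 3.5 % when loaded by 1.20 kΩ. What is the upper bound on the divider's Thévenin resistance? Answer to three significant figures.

R_th ≤ 43.5 Ω

Loading drop = R_th/(R_th + R_L) ≤ 0.0350, so R_th ≤ R_L · ε/(1−ε) = 1.20 kΩ × 0.0350/0.9650 = 43.5 Ω.
(Any R1, R2 with R2/(R1+R2) = 0.624 and R1‖R2 ≤ 43.5 Ω will meet the spec.)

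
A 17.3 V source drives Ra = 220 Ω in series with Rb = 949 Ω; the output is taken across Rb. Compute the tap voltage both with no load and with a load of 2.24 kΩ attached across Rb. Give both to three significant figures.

Unloaded: 14.0 V; loaded: 13.0 V

Open-circuit: V = 17.3 × 949/(220 + 949) = 14.0 V.
With the load, Rb becomes Rb‖R_L = 666.6 Ω, so V = 17.3 × 666.6/886.6 = 13.0 V.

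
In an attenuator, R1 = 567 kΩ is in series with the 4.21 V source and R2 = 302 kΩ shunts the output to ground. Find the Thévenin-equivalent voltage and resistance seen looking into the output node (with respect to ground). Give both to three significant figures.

V_th = 1.46 V, R_th = 197 kΩ

V_th is the open-circuit tap voltage: 4.21 × 302/(567 + 302) = 1.46 V.
With the supply zeroed, R1 and R2 appear in parallel from the tap: R_th = R1‖R2 = (567 × 302)/869.0 = 197 kΩ.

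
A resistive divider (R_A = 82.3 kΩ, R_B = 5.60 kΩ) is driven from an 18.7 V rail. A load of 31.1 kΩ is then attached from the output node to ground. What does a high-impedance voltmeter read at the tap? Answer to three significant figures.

V_out ≈ 1.02 V

The load sits in parallel with R_B: R_B‖R_L = (5.60 × 31.1) / (5.60 + 31.1) = 4.746 kΩ.
V_out = 18.7 × 4.746 / (82.3 + 4.746) = 18.7 × 4.746/87.05 = 1.02 V.
(Unloaded it would have been 1.19 V.)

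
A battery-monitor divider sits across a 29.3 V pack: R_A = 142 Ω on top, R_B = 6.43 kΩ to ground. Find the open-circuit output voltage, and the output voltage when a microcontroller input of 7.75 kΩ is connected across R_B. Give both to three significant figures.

Open-circuit: V = 29.3 × 6430/(142 + 6430) = 28.7 V.
With the load, R_B becomes R_B‖R_L = 3514 Ω, so V = 29.3 × 3514/3656 = 28.2 V.

Unloaded: 28.7 V; loaded: 28.2 V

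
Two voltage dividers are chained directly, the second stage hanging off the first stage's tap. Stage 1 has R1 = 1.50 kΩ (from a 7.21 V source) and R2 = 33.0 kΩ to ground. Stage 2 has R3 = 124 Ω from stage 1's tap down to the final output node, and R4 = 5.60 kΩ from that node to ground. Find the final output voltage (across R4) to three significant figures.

V_out ≈ 5.39 V

Stage 2 presents R3+R4 = 5724 Ω as a load on stage 1's tap.
Stage 1's lower leg becomes R2‖(R3+R4) = 4878 Ω, so V_mid = 7.21 × 4878/6378 = 5.514 V.
Stage 2 is itself unloaded: V_out = V_mid × R4/(R3+R4) = 5.514 × 5600/5724 = 5.39 V.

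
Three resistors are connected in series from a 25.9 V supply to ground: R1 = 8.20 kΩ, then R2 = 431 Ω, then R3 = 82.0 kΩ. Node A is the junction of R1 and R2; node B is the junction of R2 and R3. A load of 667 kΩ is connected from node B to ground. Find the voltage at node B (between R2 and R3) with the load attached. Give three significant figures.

V ≈ 23.2 V

At node B, R3 is in parallel with the load: R3‖R_L = 73020 Ω.
Below node A the resistance is R2 + (R3‖R_L) = 73450 Ω, so V_A = 25.9 × 73450/81650 = 23.30 V.
Then V_B = V_A × (R3‖R_L)/(R2 + R3‖R_L) = 23.30 × 73020/73450 = 23.2 V.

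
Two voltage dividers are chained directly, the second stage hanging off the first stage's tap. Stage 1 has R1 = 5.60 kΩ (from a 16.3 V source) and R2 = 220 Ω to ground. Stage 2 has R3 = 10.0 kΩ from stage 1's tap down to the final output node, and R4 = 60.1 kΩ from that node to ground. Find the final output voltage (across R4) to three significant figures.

Stage 2 presents R3+R4 = 70100 Ω as a load on stage 1's tap.
Stage 1's lower leg becomes R2‖(R3+R4) = 219.3 Ω, so V_mid = 16.3 × 219.3/5819 = 0.6143 V.
Stage 2 is itself unloaded: V_out = V_mid × R4/(R3+R4) = 0.6143 × 60100/70100 = 0.527 V.

V_out ≈ 0.527 V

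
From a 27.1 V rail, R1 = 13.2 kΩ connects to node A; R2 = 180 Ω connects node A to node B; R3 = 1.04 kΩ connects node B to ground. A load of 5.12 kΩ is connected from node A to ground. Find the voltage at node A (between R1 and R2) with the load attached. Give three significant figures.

V ≈ 1.88 V

Below node A the series string R2+R3 = 1220 Ω sits in parallel with the 5120 Ω load: 985.2 Ω.
V_A = 27.1 × 985.2/(13200 + 985.2) = 1.88 V.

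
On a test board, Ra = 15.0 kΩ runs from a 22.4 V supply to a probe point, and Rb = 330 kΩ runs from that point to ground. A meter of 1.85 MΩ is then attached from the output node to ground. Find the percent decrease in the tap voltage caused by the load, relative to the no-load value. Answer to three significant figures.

0.770 %

The divider's output (Thévenin) resistance is Ra‖Rb = 14.35 kΩ.
Fractional drop under load = R_th/(R_th + R_L) = 14.35 / (14.35 + 1850) = 0.007696.
So the output falls by 0.770 %.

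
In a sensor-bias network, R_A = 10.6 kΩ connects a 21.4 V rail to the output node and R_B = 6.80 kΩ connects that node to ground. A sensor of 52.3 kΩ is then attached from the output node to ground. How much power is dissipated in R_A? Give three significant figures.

P ≈ 17.6 mW

Total resistance from the source is R_A + (R_B‖R_L) = 16.62 kΩ, so I = 21.4/16.62 kΩ = 1.288 mA.
P = I²·R_A = (1.288 mA)² × 10.6 kΩ = 17.6 mW.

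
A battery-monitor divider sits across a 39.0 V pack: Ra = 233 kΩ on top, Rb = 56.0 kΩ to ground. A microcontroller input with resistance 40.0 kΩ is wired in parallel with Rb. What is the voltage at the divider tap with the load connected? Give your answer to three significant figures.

The load sits in parallel with Rb: Rb‖R_L = (56.0 × 40.0) / (56.0 + 40.0) = 23.33 kΩ.
V_out = 39.0 × 23.33 / (233 + 23.33) = 39.0 × 23.33/256.3 = 3.55 V.

V_out ≈ 3.55 V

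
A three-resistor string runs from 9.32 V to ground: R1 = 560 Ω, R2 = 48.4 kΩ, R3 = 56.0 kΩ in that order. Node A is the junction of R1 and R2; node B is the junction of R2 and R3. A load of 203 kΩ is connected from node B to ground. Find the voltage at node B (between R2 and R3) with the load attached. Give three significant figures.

V ≈ 4.41 V

At node B, R3 is in parallel with the load: R3‖R_L = 43890 Ω.
Below node A the resistance is R2 + (R3‖R_L) = 92290 Ω, so V_A = 9.32 × 92290/92850 = 9.264 V.
Then V_B = V_A × (R3‖R_L)/(R2 + R3‖R_L) = 9.264 × 43890/92290 = 4.41 V.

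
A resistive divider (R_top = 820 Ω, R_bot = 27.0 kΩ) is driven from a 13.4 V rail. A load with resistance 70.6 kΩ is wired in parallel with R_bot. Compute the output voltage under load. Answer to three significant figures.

The load sits in parallel with R_bot: R_bot‖R_L = (27000 × 70600) / (27000 + 70600) = 19530 Ω.
V_out = 13.4 × 19530 / (820 + 19530) = 13.4 × 19530/20350 = 12.9 V.

V_out ≈ 12.9 V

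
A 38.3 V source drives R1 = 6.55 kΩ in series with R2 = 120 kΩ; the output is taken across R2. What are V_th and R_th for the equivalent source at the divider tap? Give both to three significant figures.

V_th is the open-circuit tap voltage: 38.3 × 120/(6.55 + 120) = 36.3 V.
With the supply zeroed, R1 and R2 appear in parallel from the tap: R_th = R1‖R2 = (6.55 × 120)/126.5 = 6.21 kΩ.

V_th = 36.3 V, R_th = 6.21 kΩ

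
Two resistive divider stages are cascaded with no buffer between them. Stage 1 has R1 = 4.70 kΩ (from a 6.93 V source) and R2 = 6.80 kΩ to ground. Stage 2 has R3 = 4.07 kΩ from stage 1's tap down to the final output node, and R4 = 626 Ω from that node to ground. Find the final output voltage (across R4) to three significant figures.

Stage 2 presents R3+R4 = 4696 Ω as a load on stage 1's tap.
Stage 1's lower leg becomes R2‖(R3+R4) = 2778 Ω, so V_mid = 6.93 × 2778/7478 = 2.574 V.
Stage 2 is itself unloaded: V_out = V_mid × R4/(R3+R4) = 2.574 × 626/4696 = 0.343 V.

V_out ≈ 0.343 V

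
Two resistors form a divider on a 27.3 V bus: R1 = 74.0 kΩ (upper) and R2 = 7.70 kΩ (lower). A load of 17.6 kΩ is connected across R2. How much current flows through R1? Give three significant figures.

R2‖R_L = 5.357 kΩ, so the source sees R1 + R2‖R_L = 79.36 kΩ.
I = 27.3 V / 79.36 kΩ = 0.344 mA.

I ≈ 0.344 mA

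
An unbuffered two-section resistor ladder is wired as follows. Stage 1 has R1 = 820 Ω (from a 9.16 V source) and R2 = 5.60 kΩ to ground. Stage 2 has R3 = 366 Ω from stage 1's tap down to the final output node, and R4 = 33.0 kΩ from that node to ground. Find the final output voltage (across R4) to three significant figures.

Stage 2 presents R3+R4 = 33370 Ω as a load on stage 1's tap.
Stage 1's lower leg becomes R2‖(R3+R4) = 4795 Ω, so V_mid = 9.16 × 4795/5615 = 7.822 V.
Stage 2 is itself unloaded: V_out = V_mid × R4/(R3+R4) = 7.822 × 33000/33370 = 7.74 V.

V_out ≈ 7.74 V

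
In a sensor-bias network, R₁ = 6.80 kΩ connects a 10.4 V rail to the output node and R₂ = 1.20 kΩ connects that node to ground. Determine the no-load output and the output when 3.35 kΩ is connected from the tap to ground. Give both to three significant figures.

Unloaded: 1.56 V; loaded: 1.20 V

Open-circuit: V = 10.4 × 1.20/(6.80 + 1.20) = 1.56 V.
With the load, R₂ becomes R₂‖R_L = 0.8835 kΩ, so V = 10.4 × 0.8835/7.684 = 1.20 V.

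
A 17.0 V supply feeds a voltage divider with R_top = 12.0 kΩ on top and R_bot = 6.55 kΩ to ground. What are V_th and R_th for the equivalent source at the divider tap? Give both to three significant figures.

V_th = 6.00 V, R_th = 4.24 kΩ

V_th is the open-circuit tap voltage: 17.0 × 6.55/(12.0 + 6.55) = 6.00 V.
With the supply zeroed, R_top and R_bot appear in parallel from the tap: R_th = R_top‖R_bot = (12.0 × 6.55)/18.55 = 4.24 kΩ.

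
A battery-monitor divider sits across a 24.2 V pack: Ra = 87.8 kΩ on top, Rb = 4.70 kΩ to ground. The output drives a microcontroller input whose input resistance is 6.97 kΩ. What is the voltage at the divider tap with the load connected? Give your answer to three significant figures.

V_out ≈ 0.750 V

The load sits in parallel with Rb: Rb‖R_L = (4.70 × 6.97) / (4.70 + 6.97) = 2.807 kΩ.
V_out = 24.2 × 2.807 / (87.8 + 2.807) = 24.2 × 2.807/90.61 = 0.750 V.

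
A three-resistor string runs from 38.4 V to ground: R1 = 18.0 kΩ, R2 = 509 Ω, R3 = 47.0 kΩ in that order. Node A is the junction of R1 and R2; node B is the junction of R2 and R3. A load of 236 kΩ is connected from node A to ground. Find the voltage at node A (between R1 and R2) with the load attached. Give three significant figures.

V ≈ 26.4 V

Below node A the series string R2+R3 = 47510 Ω sits in parallel with the 236000 Ω load: 39550 Ω.
V_A = 38.4 × 39550/(18000 + 39550) = 26.4 V.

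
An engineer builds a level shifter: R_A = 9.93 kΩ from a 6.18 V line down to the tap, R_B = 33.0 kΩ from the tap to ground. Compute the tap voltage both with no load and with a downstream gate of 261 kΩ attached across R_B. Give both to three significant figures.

Open-circuit: V = 6.18 × 33.0/(9.93 + 33.0) = 4.75 V.
With the load, R_B becomes R_B‖R_L = 29.30 kΩ, so V = 6.18 × 29.30/39.23 = 4.62 V.

Unloaded: 4.75 V; loaded: 4.62 V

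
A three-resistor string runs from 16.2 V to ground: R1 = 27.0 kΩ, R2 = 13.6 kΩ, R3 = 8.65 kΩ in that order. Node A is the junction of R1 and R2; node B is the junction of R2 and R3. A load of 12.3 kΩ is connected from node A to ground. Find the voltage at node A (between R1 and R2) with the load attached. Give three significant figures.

Below node A the series string R2+R3 = 22.25 kΩ sits in parallel with the 12.3 kΩ load: 7.921 kΩ.
V_A = 16.2 × 7.921/(27.0 + 7.921) = 3.67 V.

V ≈ 3.67 V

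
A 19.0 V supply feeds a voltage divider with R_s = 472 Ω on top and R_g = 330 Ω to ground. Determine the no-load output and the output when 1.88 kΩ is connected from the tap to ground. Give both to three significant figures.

Open-circuit: V = 19.0 × 330/(472 + 330) = 7.82 V.
With the load, R_g becomes R_g‖R_L = 280.7 Ω, so V = 19.0 × 280.7/752.7 = 7.09 V.

Unloaded: 7.82 V; loaded: 7.09 V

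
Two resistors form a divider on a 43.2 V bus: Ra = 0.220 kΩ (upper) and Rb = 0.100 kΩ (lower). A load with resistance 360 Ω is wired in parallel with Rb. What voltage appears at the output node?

V_out ≈ 11.3 V

The load sits in parallel with Rb: Rb‖R_L = (100 × 360) / (100 + 360) = 78.26 Ω.
V_out = 43.2 × 78.26 / (220 + 78.26) = 43.2 × 78.26/298.3 = 11.3 V.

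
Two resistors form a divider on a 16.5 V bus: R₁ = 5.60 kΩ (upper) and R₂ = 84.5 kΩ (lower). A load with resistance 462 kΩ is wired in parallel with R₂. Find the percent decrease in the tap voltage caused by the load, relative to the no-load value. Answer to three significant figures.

The divider's output (Thévenin) resistance is R₁‖R₂ = 5.252 kΩ.
Fractional drop under load = R_th/(R_th + R_L) = 5.252 / (5.252 + 462) = 0.01124.
So the output falls by 1.12 %.

1.12 %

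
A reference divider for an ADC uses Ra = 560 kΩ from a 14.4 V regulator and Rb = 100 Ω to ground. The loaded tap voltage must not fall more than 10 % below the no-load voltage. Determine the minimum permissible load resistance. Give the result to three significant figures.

Output resistance R_th = Ra‖Rb = (560000 × 100)/560100 = 99.98 Ω.
The fractional drop is R_th/(R_th + R_L); requiring this ≤ 0.100 gives R_L ≥ R_th(1/0.100 − 1) = 99.98 × 9.000 = 900 Ω.

R_L(min) ≈ 900 Ω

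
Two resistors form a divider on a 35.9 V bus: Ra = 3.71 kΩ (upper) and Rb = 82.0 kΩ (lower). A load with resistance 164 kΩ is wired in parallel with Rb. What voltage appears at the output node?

The load sits in parallel with Rb: Rb‖R_L = (82.0 × 164) / (82.0 + 164) = 54.67 kΩ.
V_out = 35.9 × 54.67 / (3.71 + 54.67) = 35.9 × 54.67/58.38 = 33.6 V.

V_out ≈ 33.6 V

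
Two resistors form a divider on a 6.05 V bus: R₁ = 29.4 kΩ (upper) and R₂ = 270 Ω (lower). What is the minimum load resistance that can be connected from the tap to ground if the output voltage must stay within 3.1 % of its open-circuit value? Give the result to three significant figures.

Output resistance R_th = R₁‖R₂ = (29400 × 270)/29670 = 267.5 Ω.
The fractional drop is R_th/(R_th + R_L); requiring this ≤ 0.0310 gives R_L ≥ R_th(1/0.0310 − 1) = 267.5 × 31.26 = 8.36 kΩ.

R_L(min) ≈ 8.36 kΩ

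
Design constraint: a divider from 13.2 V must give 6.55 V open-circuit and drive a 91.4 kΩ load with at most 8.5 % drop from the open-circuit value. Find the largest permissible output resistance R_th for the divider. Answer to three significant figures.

Loading drop = R_th/(R_th + R_L) ≤ 0.0850, so R_th ≤ R_L · ε/(1−ε) = 91.4 kΩ × 0.0850/0.9150 = 8.49 kΩ.

R_th ≤ 8.49 kΩ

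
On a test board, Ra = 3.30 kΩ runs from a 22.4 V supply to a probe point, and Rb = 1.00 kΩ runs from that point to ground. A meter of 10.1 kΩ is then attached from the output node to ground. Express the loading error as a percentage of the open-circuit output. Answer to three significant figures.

7.06 %

The divider's output (Thévenin) resistance is Ra‖Rb = 0.7674 kΩ.
Fractional drop under load = R_th/(R_th + R_L) = 0.7674 / (0.7674 + 10.1) = 0.07062.
So the output falls by 7.06 %.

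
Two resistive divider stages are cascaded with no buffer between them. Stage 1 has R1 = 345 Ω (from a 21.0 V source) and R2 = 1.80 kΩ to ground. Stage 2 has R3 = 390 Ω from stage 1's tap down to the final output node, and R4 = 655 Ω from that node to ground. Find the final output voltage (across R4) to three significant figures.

Stage 2 presents R3+R4 = 1045 Ω as a load on stage 1's tap.
Stage 1's lower leg becomes R2‖(R3+R4) = 661.2 Ω, so V_mid = 21.0 × 661.2/1006 = 13.80 V.
Stage 2 is itself unloaded: V_out = V_mid × R4/(R3+R4) = 13.80 × 655/1045 = 8.65 V.

V_out ≈ 8.65 V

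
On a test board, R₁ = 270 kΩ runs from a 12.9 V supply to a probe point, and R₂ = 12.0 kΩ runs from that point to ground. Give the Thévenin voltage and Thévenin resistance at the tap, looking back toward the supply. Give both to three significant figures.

V_th is the open-circuit tap voltage: 12.9 × 12.0/(270 + 12.0) = 0.549 V.
With the supply zeroed, R₁ and R₂ appear in parallel from the tap: R_th = R₁‖R₂ = (270 × 12.0)/282.0 = 11.5 kΩ.

V_th = 0.549 V, R_th = 11.5 kΩ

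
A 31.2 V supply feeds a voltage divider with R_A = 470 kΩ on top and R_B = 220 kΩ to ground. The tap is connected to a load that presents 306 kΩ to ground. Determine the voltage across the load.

The load sits in parallel with R_B: R_B‖R_L = (220 × 306) / (220 + 306) = 128.0 kΩ.
V_out = 31.2 × 128.0 / (470 + 128.0) = 31.2 × 128.0/598.0 = 6.68 V.
(Unloaded it would have been 9.95 V.)

V_out ≈ 6.68 V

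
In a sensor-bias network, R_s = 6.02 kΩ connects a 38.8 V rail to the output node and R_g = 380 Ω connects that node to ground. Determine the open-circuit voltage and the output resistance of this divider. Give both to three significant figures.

V_th is the open-circuit tap voltage: 38.8 × 380/(6020 + 380) = 2.30 V.
With the supply zeroed, R_s and R_g appear in parallel from the tap: R_th = R_s‖R_g = (6020 × 380)/6400 = 357 Ω.

V_th = 2.30 V, R_th = 357 Ω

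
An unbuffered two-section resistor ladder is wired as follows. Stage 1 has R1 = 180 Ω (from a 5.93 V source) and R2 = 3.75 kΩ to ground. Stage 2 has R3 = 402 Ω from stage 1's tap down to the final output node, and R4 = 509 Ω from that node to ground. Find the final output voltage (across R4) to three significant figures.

V_out ≈ 2.66 V

Stage 2 presents R3+R4 = 911.0 Ω as a load on stage 1's tap.
Stage 1's lower leg becomes R2‖(R3+R4) = 732.9 Ω, so V_mid = 5.93 × 732.9/912.9 = 4.761 V.
Stage 2 is itself unloaded: V_out = V_mid × R4/(R3+R4) = 4.761 × 509/911.0 = 2.66 V.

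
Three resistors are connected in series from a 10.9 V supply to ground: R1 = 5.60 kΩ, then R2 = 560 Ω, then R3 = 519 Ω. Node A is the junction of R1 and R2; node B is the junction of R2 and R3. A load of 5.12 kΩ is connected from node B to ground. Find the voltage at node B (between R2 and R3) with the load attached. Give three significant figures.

V ≈ 0.775 V

At node B, R3 is in parallel with the load: R3‖R_L = 471.2 Ω.
Below node A the resistance is R2 + (R3‖R_L) = 1031 Ω, so V_A = 10.9 × 1031/6631 = 1.695 V.
Then V_B = V_A × (R3‖R_L)/(R2 + R3‖R_L) = 1.695 × 471.2/1031 = 0.775 V.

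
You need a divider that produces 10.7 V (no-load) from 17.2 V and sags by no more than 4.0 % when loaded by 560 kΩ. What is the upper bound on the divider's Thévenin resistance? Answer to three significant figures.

R_th ≤ 23.3 kΩ

Loading drop = R_th/(R_th + R_L) ≤ 0.0400, so R_th ≤ R_L · ε/(1−ε) = 560 kΩ × 0.0400/0.9600 = 23.3 kΩ.
(Any R1, R2 with R2/(R1+R2) = 0.622 and R1‖R2 ≤ 23.3 kΩ will meet the spec.)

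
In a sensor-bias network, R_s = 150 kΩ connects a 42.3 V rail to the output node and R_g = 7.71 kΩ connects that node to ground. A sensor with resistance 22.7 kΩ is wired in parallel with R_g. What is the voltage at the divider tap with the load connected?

The load sits in parallel with R_g: R_g‖R_L = (7.71 × 22.7) / (7.71 + 22.7) = 5.755 kΩ.
V_out = 42.3 × 5.755 / (150 + 5.755) = 42.3 × 5.755/155.8 = 1.56 V.
(Unloaded it would have been 2.07 V.)

V_out ≈ 1.56 V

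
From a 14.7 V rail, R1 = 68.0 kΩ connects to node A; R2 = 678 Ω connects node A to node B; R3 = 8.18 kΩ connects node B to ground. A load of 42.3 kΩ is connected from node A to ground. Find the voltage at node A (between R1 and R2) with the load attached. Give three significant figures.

Below node A the series string R2+R3 = 8858 Ω sits in parallel with the 42300 Ω load: 7324 Ω.
V_A = 14.7 × 7324/(68000 + 7324) = 1.43 V.

V ≈ 1.43 V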